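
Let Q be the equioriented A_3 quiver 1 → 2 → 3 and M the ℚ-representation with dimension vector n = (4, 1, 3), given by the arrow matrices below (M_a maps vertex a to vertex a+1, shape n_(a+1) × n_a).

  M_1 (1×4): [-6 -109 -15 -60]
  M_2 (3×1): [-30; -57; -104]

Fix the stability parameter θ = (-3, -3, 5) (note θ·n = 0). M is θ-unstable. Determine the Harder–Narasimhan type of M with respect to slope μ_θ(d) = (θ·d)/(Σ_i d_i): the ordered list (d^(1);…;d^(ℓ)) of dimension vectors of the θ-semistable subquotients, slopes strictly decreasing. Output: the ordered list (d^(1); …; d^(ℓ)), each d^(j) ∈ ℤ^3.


Barcode: M ≅ I[1,1]^3, I[1,3], I[3,3]^2. HN layers by μ_θ (2 steps, strictly decreasing):
  μ^(1)=5; μ^(2)=-3

((0, 0, 3); (4, 1, 0))


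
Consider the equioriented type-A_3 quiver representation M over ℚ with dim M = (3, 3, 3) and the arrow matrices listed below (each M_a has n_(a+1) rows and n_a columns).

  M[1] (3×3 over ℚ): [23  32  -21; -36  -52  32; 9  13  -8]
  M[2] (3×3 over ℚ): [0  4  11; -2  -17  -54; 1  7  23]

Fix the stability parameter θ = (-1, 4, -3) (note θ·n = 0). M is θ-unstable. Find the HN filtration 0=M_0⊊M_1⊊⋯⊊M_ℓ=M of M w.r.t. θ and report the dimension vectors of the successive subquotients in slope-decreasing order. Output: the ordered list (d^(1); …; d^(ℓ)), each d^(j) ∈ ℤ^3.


Barcode: M ≅ I[1,1], I[1,3]^2, I[2,3]. HN layers by μ_θ (2 steps, strictly decreasing):
  μ^(1)=1/2; μ^(2)=-1

((0, 3, 3); (3, 0, 0))


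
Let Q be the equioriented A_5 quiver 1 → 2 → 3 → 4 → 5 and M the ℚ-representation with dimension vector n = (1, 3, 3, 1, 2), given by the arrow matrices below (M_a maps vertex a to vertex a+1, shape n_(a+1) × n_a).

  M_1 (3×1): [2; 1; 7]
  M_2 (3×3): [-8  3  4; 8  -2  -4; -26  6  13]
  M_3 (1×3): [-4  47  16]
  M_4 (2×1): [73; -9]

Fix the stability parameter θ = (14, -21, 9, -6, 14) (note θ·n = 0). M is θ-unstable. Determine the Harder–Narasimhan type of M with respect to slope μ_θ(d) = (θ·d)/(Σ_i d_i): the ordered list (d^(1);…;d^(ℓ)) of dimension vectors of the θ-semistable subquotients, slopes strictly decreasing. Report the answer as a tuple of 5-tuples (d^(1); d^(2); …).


Interval decomposition of M: I[1,5], I[2,2], I[2,3], I[3,3], I[5,5].
HN type (ℓ=5): μ^(1)=14; μ^(2)=9; μ^(3)=3/2; μ^(4)=-7/2; μ^(5)=-21

((0, 0, 0, 0, 2); (0, 0, 2, 0, 0); (0, 0, 1, 1, 0); (1, 1, 0, 0, 0); (0, 2, 0, 0, 0))


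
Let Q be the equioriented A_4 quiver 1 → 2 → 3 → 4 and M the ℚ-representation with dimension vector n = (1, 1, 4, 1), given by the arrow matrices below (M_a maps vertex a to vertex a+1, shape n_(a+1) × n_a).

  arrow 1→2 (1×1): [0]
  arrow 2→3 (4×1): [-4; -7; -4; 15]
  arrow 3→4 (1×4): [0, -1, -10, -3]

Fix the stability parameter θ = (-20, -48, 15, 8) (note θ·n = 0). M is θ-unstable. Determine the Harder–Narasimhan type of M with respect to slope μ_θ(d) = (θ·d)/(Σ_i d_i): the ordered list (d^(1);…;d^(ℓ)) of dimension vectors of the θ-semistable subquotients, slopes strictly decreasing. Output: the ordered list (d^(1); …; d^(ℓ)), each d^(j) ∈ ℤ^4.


Via rank(M_{q-1}∘⋯∘M_p): M ≅ I[1,1], I[2,4], I[3,3]^3.
μ_θ-semistable layers: μ^(1)=15; μ^(2)=23/2; μ^(3)=-20; μ^(4)=-48

((0, 0, 3, 0); (0, 0, 1, 1); (1, 0, 0, 0); (0, 1, 0, 0))


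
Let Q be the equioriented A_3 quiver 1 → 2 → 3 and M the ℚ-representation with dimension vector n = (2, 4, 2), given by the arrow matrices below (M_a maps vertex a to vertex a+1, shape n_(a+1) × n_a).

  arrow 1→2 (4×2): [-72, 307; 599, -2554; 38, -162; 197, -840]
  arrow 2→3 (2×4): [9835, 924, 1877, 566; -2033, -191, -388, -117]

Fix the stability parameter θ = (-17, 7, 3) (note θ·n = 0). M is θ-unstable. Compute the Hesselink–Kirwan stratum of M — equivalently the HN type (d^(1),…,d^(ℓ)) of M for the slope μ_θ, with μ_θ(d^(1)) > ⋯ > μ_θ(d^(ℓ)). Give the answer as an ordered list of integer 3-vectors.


Barcode: M ≅ I[1,3]^2, I[2,2]^2. HN layers by μ_θ (3 steps, strictly decreasing):
  μ^(1)=7; μ^(2)=5; μ^(3)=-17

((0, 2, 0); (0, 2, 2); (2, 0, 0))


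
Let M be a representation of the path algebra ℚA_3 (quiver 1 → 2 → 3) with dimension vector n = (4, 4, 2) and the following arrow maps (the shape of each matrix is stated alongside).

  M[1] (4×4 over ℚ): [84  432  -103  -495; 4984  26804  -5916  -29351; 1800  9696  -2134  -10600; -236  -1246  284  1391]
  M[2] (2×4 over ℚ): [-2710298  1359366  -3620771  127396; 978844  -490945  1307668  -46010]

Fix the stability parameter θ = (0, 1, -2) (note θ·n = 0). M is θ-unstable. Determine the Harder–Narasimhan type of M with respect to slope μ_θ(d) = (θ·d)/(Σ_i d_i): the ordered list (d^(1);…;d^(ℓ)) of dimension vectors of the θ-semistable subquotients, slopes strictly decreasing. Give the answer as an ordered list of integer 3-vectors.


Via rank(M_{q-1}∘⋯∘M_p): M ≅ I[1,1], I[1,2]^2, I[1,3], I[2,3].
μ_θ-semistable layers: μ^(1)=1; μ^(2)=0; μ^(3)=-1/3; μ^(4)=-1/2

((0, 2, 0); (3, 0, 0); (1, 1, 1); (0, 1, 1))


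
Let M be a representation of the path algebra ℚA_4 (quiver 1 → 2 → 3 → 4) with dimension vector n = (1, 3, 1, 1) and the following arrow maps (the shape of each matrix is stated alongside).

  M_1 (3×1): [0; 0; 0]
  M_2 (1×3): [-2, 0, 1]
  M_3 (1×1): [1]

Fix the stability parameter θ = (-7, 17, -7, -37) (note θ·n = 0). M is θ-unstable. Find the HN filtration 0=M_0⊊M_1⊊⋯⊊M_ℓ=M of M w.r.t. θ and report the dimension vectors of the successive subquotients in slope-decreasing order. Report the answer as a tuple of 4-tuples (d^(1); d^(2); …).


Interval decomposition of M: I[1,1], I[2,2]^2, I[2,4].
HN type (ℓ=3): μ^(1)=17; μ^(2)=-7; μ^(3)=-9

((0, 2, 0, 0); (1, 0, 0, 0); (0, 1, 1, 1))


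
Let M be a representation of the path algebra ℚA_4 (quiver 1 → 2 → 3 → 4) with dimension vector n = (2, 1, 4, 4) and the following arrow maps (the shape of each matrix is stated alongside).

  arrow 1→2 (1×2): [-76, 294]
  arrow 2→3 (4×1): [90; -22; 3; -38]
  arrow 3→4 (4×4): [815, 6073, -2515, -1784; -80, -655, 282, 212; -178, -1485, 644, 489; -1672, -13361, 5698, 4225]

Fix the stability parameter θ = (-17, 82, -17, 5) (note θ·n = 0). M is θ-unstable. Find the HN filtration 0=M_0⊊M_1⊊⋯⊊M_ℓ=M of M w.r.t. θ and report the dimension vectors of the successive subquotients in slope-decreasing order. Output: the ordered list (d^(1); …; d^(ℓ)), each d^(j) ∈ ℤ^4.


Barcode: M ≅ I[1,1], I[1,4], I[3,4]^3. HN layers by μ_θ (3 steps, strictly decreasing):
  μ^(1)=70/3; μ^(2)=5; μ^(3)=-17

((0, 1, 1, 1); (0, 0, 0, 3); (2, 0, 3, 0))


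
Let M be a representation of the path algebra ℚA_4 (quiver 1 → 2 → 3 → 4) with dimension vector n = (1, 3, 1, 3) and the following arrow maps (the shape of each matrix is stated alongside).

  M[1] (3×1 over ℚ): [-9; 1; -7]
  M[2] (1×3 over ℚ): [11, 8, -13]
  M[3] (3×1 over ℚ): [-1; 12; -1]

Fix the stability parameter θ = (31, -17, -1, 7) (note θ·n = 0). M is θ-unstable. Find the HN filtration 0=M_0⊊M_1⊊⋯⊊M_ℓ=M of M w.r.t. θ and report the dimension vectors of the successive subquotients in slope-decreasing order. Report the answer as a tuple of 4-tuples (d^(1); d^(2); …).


Barcode: M ≅ I[1,2], I[2,2], I[2,4], I[4,4]^2. HN layers by μ_θ (3 steps, strictly decreasing):
  μ^(1)=7; μ^(2)=-1; μ^(3)=-17

((1, 1, 0, 3); (0, 0, 1, 0); (0, 2, 0, 0))


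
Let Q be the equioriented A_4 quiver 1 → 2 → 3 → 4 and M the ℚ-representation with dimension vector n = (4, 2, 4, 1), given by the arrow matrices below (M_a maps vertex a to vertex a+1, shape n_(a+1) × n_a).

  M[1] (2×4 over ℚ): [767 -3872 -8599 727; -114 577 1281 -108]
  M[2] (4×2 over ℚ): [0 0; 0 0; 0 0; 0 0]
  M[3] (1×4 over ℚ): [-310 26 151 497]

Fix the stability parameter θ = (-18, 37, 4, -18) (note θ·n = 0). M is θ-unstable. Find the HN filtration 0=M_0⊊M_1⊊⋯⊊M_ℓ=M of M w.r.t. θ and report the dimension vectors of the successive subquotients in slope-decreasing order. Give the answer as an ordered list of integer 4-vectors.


Interval decomposition of M: I[1,1]^2, I[1,2]^2, I[3,3]^3, I[3,4].
HN type (ℓ=4): μ^(1)=37; μ^(2)=4; μ^(3)=-7; μ^(4)=-18

((0, 2, 0, 0); (0, 0, 3, 0); (0, 0, 1, 1); (4, 0, 0, 0))


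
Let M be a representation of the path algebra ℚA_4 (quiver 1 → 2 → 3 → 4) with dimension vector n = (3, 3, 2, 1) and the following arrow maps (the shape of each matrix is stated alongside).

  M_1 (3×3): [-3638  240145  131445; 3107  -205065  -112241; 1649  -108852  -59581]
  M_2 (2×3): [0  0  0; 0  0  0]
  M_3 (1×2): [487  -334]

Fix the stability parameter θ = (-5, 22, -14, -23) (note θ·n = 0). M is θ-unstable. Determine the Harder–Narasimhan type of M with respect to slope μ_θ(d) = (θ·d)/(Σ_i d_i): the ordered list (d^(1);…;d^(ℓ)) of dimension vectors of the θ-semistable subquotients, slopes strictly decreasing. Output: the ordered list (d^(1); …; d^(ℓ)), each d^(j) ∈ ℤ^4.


Via rank(M_{q-1}∘⋯∘M_p): M ≅ I[1,2]^3, I[3,3], I[3,4].
μ_θ-semistable layers: μ^(1)=22; μ^(2)=-5; μ^(3)=-14; μ^(4)=-37/2

((0, 3, 0, 0); (3, 0, 0, 0); (0, 0, 1, 0); (0, 0, 1, 1))


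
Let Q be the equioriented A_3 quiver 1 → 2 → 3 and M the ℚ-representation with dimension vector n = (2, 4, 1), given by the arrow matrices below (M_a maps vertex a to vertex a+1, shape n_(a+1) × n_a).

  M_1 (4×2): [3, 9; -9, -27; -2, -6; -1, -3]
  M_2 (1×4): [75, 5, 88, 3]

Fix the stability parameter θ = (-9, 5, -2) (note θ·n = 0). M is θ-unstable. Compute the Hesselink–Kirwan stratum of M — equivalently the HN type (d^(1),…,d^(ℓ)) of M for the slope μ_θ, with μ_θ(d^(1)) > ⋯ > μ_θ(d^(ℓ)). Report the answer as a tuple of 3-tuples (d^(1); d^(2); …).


Barcode: M ≅ I[1,1], I[1,3], I[2,2]^3. HN layers by μ_θ (3 steps, strictly decreasing):
  μ^(1)=5; μ^(2)=3/2; μ^(3)=-9

((0, 3, 0); (0, 1, 1); (2, 0, 0))


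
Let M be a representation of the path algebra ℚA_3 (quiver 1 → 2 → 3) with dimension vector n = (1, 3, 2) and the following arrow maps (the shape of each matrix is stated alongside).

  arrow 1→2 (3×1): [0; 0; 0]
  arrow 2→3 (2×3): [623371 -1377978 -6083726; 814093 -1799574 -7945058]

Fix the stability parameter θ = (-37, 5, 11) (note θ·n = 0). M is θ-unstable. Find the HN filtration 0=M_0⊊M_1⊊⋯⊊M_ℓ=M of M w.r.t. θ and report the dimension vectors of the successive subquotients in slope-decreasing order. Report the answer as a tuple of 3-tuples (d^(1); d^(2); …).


Via rank(M_{q-1}∘⋯∘M_p): M ≅ I[1,1], I[2,2]^2, I[2,3], I[3,3].
μ_θ-semistable layers: μ^(1)=11; μ^(2)=5; μ^(3)=-37

((0, 0, 2); (0, 3, 0); (1, 0, 0))


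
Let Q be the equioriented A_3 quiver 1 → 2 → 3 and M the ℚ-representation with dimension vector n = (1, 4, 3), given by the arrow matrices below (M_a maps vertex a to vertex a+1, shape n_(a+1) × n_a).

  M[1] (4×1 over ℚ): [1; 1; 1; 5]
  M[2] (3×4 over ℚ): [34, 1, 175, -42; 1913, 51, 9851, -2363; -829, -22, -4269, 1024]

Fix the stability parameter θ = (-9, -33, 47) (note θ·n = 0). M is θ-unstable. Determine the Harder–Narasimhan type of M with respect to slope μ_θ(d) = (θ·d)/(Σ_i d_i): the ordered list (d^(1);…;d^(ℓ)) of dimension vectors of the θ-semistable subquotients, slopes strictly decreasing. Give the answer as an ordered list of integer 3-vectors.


Barcode: M ≅ I[1,2], I[2,3]^3. HN layers by μ_θ (3 steps, strictly decreasing):
  μ^(1)=47; μ^(2)=-21; μ^(3)=-33

((0, 0, 3); (1, 1, 0); (0, 3, 0))


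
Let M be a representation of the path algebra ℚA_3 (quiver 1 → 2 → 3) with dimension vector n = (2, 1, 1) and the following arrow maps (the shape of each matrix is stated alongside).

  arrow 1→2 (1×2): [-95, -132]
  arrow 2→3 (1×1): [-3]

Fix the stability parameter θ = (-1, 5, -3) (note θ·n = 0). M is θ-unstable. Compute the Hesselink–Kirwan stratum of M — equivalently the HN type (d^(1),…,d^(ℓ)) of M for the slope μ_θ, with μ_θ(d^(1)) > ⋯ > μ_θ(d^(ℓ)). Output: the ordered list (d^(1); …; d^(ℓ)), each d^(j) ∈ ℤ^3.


Interval decomposition of M: I[1,1], I[1,3].
HN type (ℓ=2): μ^(1)=1; μ^(2)=-1

((0, 1, 1); (2, 0, 0))


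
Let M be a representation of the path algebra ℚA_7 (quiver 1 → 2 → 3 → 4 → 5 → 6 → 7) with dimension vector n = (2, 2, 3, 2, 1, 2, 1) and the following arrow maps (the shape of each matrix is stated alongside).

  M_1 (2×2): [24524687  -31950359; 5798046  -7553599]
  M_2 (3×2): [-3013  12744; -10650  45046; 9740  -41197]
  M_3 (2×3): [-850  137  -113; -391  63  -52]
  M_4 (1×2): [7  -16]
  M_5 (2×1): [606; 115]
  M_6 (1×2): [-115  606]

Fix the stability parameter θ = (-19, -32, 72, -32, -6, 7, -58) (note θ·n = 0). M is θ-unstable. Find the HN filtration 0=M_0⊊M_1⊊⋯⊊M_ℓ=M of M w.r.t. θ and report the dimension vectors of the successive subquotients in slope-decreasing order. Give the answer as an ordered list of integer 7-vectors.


Barcode: M ≅ I[1,4], I[1,6], I[3,3], I[6,7]. HN layers by μ_θ (4 steps, strictly decreasing):
  μ^(1)=72; μ^(2)=20; μ^(3)=41/4; μ^(4)=-51/2

((0, 0, 1, 0, 0, 0, 0); (0, 0, 1, 1, 0, 0, 0); (0, 0, 1, 1, 1, 1, 0); (2, 2, 0, 0, 0, 1, 1))


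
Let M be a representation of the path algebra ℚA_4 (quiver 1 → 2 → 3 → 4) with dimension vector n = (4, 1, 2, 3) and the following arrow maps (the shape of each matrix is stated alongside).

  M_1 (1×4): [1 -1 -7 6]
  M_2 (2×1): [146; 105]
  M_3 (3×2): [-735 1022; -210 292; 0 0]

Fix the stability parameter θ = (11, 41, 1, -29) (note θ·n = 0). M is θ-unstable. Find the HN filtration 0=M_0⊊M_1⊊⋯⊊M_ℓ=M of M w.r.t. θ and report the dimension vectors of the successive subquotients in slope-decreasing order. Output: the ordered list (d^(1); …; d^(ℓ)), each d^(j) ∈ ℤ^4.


Via rank(M_{q-1}∘⋯∘M_p): M ≅ I[1,1]^3, I[1,3], I[3,4], I[4,4]^2.
μ_θ-semistable layers: μ^(1)=21; μ^(2)=11; μ^(3)=-14; μ^(4)=-29

((0, 1, 1, 0); (4, 0, 0, 0); (0, 0, 1, 1); (0, 0, 0, 2))


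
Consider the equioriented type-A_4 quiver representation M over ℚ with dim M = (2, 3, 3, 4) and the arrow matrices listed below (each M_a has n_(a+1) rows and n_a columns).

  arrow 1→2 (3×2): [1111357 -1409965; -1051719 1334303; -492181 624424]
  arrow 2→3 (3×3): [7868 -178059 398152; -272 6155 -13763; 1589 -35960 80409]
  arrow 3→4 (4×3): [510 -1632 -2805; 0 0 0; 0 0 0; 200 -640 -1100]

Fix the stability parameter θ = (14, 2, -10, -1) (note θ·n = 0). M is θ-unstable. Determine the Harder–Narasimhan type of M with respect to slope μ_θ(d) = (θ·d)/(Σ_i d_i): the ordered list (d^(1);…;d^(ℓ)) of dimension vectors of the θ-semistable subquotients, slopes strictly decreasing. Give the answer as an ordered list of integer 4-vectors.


Barcode: M ≅ I[1,3], I[1,4], I[2,3], I[4,4]^3. HN layers by μ_θ (4 steps, strictly decreasing):
  μ^(1)=2; μ^(2)=5/4; μ^(3)=-1; μ^(4)=-4

((1, 1, 1, 0); (1, 1, 1, 1); (0, 0, 0, 3); (0, 1, 1, 0))


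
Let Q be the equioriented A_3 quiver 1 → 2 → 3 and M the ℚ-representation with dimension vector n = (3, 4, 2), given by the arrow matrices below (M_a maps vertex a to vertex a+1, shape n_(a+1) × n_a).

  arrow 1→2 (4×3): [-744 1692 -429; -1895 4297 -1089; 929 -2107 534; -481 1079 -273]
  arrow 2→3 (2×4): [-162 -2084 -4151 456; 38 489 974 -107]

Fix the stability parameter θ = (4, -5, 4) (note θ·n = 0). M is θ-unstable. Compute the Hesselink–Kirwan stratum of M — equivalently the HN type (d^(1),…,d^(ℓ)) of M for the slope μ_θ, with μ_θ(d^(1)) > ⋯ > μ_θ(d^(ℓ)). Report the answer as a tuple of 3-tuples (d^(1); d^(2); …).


Interval decomposition of M: I[1,1], I[1,2], I[1,3], I[2,2], I[2,3].
HN type (ℓ=3): μ^(1)=4; μ^(2)=-1/2; μ^(3)=-5

((1, 0, 2); (2, 2, 0); (0, 2, 0))


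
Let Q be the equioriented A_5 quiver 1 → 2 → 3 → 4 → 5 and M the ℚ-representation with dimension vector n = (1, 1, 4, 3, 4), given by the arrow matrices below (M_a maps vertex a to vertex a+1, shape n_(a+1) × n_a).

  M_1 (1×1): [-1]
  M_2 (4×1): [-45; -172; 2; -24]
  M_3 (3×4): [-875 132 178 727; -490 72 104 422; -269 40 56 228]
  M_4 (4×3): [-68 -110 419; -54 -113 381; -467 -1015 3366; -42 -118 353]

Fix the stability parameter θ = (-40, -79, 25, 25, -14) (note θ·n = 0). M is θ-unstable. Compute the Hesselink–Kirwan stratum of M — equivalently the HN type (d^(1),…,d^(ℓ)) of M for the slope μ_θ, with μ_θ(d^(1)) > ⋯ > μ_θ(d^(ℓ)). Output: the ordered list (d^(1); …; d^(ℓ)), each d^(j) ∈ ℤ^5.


Barcode: M ≅ I[1,5], I[3,3], I[3,5]^2, I[5,5]. HN layers by μ_θ (4 steps, strictly decreasing):
  μ^(1)=25; μ^(2)=12; μ^(3)=-14; μ^(4)=-119/2

((0, 0, 1, 0, 0); (0, 0, 3, 3, 3); (0, 0, 0, 0, 1); (1, 1, 0, 0, 0))


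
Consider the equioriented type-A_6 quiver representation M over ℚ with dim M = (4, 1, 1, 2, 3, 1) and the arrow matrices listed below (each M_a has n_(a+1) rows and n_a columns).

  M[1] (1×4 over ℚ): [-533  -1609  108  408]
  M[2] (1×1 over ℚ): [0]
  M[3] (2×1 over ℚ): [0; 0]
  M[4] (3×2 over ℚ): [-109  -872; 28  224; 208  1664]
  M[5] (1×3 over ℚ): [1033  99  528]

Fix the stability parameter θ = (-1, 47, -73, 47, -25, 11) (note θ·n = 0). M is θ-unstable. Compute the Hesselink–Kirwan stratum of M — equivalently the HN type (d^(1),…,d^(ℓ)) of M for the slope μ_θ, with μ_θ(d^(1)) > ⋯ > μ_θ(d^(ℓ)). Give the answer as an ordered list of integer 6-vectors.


Via rank(M_{q-1}∘⋯∘M_p): M ≅ I[1,1]^3, I[1,2], I[3,3], I[4,4], I[4,6], I[5,5]^2.
μ_θ-semistable layers: μ^(1)=47; μ^(2)=11; μ^(3)=-1; μ^(4)=-25; μ^(5)=-73

((0, 1, 0, 1, 0, 0); (0, 0, 0, 1, 1, 1); (4, 0, 0, 0, 0, 0); (0, 0, 0, 0, 2, 0); (0, 0, 1, 0, 0, 0))


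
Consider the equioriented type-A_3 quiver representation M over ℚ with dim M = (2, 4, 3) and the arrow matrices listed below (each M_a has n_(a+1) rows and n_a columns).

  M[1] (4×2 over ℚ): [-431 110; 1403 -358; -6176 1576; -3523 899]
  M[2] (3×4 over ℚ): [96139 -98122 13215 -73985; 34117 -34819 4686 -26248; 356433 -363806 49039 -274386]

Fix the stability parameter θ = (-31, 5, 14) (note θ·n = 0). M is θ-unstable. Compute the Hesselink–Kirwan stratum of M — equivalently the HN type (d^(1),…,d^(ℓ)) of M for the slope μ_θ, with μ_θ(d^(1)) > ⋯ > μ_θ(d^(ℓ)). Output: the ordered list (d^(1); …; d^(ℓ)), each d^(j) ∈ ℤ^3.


Interval decomposition of M: I[1,3]^2, I[2,2], I[2,3].
HN type (ℓ=3): μ^(1)=14; μ^(2)=5; μ^(3)=-31

((0, 0, 3); (0, 4, 0); (2, 0, 0))


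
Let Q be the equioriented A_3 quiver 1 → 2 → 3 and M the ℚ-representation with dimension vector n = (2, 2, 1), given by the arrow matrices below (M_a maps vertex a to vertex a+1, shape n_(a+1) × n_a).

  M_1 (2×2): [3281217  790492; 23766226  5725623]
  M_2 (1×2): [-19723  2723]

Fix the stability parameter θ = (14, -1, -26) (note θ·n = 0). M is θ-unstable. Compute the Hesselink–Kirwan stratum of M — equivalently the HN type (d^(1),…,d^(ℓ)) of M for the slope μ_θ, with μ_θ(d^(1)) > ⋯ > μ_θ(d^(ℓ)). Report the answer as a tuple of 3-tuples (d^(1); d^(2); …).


Via rank(M_{q-1}∘⋯∘M_p): M ≅ I[1,2], I[1,3].
μ_θ-semistable layers: μ^(1)=13/2; μ^(2)=-13/3

((1, 1, 0); (1, 1, 1))


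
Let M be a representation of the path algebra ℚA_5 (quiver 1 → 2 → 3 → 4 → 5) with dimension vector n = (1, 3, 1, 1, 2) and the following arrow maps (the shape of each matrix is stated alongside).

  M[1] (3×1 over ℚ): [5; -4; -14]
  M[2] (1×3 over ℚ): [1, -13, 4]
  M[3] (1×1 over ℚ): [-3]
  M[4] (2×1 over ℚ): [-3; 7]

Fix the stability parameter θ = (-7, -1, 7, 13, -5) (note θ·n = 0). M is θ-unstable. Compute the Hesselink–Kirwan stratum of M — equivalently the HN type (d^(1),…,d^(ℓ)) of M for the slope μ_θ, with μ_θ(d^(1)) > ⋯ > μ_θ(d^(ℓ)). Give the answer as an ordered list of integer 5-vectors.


Via rank(M_{q-1}∘⋯∘M_p): M ≅ I[1,5], I[2,2]^2, I[5,5].
μ_θ-semistable layers: μ^(1)=5; μ^(2)=-1; μ^(3)=-5; μ^(4)=-7

((0, 0, 1, 1, 1); (0, 3, 0, 0, 0); (0, 0, 0, 0, 1); (1, 0, 0, 0, 0))


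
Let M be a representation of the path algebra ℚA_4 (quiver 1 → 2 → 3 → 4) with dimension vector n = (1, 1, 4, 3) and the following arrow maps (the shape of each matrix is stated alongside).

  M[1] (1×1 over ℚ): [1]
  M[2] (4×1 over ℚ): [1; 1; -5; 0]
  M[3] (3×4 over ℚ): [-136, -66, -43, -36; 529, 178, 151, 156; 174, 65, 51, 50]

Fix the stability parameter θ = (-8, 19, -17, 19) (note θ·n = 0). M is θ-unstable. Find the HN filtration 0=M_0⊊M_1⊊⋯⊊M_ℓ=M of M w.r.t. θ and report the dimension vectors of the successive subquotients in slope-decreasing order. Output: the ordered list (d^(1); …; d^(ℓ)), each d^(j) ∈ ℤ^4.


Interval decomposition of M: I[1,4], I[3,3], I[3,4]^2.
HN type (ℓ=4): μ^(1)=19; μ^(2)=1; μ^(3)=-8; μ^(4)=-17

((0, 0, 0, 3); (0, 1, 1, 0); (1, 0, 0, 0); (0, 0, 3, 0))


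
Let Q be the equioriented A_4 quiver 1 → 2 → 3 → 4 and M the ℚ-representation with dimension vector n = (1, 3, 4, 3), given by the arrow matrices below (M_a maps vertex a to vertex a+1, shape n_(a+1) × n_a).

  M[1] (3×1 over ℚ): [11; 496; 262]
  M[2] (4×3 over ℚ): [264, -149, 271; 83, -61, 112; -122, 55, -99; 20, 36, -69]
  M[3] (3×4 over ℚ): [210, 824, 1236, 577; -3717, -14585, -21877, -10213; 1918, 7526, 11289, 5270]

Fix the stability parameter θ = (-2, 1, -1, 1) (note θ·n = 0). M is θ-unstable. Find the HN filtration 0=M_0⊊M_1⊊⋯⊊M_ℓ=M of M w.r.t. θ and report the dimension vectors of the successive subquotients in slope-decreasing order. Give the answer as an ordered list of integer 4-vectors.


Via rank(M_{q-1}∘⋯∘M_p): M ≅ I[1,4], I[2,4]^2, I[3,3].
μ_θ-semistable layers: μ^(1)=1; μ^(2)=0; μ^(3)=-1; μ^(4)=-2

((0, 0, 0, 3); (0, 3, 3, 0); (0, 0, 1, 0); (1, 0, 0, 0))


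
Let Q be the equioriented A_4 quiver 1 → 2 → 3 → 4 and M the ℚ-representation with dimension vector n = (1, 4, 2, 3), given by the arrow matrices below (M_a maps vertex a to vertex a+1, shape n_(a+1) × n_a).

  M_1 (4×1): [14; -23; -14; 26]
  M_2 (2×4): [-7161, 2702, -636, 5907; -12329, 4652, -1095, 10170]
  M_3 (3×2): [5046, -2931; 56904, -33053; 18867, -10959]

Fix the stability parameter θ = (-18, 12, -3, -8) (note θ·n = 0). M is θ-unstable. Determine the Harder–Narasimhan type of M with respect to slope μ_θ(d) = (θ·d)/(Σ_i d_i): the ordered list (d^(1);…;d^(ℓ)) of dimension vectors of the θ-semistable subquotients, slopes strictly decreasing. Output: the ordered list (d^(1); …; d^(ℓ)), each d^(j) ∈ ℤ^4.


Via rank(M_{q-1}∘⋯∘M_p): M ≅ I[1,4], I[2,2]^2, I[2,4], I[4,4].
μ_θ-semistable layers: μ^(1)=12; μ^(2)=1/3; μ^(3)=-8; μ^(4)=-18

((0, 2, 0, 0); (0, 2, 2, 2); (0, 0, 0, 1); (1, 0, 0, 0))


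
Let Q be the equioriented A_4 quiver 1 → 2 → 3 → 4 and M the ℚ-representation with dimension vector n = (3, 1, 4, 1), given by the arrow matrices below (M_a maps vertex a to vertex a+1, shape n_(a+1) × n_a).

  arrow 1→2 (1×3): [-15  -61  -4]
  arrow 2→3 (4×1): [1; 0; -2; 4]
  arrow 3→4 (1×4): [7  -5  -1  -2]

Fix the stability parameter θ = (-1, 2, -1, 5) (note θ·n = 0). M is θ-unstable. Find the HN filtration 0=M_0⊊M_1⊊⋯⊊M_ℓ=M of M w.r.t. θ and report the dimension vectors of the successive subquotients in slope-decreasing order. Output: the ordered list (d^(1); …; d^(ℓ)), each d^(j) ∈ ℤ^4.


Interval decomposition of M: I[1,1]^2, I[1,4], I[3,3]^3.
HN type (ℓ=3): μ^(1)=5; μ^(2)=1/2; μ^(3)=-1

((0, 0, 0, 1); (0, 1, 1, 0); (3, 0, 3, 0))


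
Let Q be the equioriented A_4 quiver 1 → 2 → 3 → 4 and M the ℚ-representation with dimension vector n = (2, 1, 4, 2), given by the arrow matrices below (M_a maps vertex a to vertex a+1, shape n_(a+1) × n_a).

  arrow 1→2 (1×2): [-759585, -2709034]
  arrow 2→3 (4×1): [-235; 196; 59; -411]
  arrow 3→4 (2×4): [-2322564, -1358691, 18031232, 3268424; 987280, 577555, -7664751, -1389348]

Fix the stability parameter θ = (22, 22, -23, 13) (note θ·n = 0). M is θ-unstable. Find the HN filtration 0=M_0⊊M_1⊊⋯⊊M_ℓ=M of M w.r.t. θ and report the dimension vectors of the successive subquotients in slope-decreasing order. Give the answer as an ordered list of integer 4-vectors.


Interval decomposition of M: I[1,1], I[1,4], I[3,3]^2, I[3,4].
HN type (ℓ=4): μ^(1)=22; μ^(2)=13; μ^(3)=7; μ^(4)=-23

((1, 0, 0, 0); (0, 0, 0, 2); (1, 1, 1, 0); (0, 0, 3, 0))


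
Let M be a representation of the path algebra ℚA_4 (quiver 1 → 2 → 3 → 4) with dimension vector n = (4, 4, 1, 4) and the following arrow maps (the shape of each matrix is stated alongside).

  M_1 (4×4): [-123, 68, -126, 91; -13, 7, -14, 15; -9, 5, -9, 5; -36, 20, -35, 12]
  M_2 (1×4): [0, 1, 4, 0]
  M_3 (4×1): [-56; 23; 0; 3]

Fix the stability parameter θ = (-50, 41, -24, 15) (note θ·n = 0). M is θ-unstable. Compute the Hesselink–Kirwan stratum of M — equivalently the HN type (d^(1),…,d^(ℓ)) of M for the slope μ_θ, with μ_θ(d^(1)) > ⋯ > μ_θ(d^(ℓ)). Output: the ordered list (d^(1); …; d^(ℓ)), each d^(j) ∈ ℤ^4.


Interval decomposition of M: I[1,2]^3, I[1,4], I[4,4]^3.
HN type (ℓ=4): μ^(1)=41; μ^(2)=15; μ^(3)=17/2; μ^(4)=-50

((0, 3, 0, 0); (0, 0, 0, 4); (0, 1, 1, 0); (4, 0, 0, 0))


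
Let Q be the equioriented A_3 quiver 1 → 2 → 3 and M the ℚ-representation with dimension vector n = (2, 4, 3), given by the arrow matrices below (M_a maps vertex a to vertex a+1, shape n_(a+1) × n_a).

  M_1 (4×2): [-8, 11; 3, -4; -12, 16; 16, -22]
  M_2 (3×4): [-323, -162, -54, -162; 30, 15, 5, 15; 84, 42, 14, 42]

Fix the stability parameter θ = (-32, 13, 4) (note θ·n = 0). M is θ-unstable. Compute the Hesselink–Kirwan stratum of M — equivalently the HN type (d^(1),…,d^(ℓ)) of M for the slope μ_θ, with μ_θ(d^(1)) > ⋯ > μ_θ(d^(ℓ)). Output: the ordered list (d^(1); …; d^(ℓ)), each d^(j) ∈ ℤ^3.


Interval decomposition of M: I[1,3]^2, I[2,2]^2, I[3,3].
HN type (ℓ=4): μ^(1)=13; μ^(2)=17/2; μ^(3)=4; μ^(4)=-32

((0, 2, 0); (0, 2, 2); (0, 0, 1); (2, 0, 0))


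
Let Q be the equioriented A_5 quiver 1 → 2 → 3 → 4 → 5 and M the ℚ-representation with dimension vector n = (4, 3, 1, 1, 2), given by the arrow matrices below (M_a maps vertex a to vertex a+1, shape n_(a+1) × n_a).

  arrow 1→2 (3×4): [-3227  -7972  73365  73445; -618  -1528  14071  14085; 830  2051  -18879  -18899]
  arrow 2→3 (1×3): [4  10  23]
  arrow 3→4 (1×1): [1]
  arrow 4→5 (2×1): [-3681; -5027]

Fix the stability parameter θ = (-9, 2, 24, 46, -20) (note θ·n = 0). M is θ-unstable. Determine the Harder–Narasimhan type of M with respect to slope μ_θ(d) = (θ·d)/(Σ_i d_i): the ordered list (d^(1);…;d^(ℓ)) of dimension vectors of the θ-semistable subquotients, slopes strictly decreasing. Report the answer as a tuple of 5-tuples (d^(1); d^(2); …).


Barcode: M ≅ I[1,1], I[1,2]^2, I[1,5], I[5,5]. HN layers by μ_θ (4 steps, strictly decreasing):
  μ^(1)=50/3; μ^(2)=2; μ^(3)=-9; μ^(4)=-20

((0, 0, 1, 1, 1); (0, 3, 0, 0, 0); (4, 0, 0, 0, 0); (0, 0, 0, 0, 1))


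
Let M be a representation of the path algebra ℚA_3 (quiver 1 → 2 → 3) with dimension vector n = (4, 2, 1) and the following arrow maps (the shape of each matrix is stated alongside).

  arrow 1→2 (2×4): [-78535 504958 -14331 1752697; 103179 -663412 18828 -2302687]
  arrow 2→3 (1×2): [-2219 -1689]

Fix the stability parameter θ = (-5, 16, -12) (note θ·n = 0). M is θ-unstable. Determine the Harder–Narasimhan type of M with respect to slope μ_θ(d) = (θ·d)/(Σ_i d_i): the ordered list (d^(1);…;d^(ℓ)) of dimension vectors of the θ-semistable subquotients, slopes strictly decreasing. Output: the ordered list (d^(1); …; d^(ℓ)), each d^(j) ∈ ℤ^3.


Barcode: M ≅ I[1,1]^2, I[1,2], I[1,3]. HN layers by μ_θ (3 steps, strictly decreasing):
  μ^(1)=16; μ^(2)=2; μ^(3)=-5

((0, 1, 0); (0, 1, 1); (4, 0, 0))


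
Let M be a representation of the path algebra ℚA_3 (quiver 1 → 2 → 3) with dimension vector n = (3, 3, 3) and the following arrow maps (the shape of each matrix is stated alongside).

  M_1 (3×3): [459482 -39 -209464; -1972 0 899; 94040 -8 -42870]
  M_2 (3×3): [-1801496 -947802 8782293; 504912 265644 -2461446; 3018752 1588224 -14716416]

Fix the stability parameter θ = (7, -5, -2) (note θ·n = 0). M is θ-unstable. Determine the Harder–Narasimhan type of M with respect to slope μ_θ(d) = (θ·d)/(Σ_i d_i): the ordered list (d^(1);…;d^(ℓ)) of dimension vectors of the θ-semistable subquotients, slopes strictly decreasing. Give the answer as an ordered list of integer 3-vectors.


Via rank(M_{q-1}∘⋯∘M_p): M ≅ I[1,1], I[1,2], I[1,3], I[2,2], I[3,3]^2.
μ_θ-semistable layers: μ^(1)=7; μ^(2)=1; μ^(3)=0; μ^(4)=-2; μ^(5)=-5

((1, 0, 0); (1, 1, 0); (1, 1, 1); (0, 0, 2); (0, 1, 0))


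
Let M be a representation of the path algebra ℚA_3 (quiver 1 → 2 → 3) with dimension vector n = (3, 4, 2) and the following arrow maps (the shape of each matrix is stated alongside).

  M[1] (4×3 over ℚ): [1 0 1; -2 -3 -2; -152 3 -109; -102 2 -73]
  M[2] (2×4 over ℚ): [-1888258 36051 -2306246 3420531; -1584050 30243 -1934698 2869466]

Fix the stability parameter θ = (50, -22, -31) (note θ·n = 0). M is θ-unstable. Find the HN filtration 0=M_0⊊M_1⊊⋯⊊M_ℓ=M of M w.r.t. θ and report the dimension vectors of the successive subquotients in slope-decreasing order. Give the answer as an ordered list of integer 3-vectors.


Barcode: M ≅ I[1,2], I[1,3]^2, I[2,2]. HN layers by μ_θ (3 steps, strictly decreasing):
  μ^(1)=14; μ^(2)=-1; μ^(3)=-22

((1, 1, 0); (2, 2, 2); (0, 1, 0))


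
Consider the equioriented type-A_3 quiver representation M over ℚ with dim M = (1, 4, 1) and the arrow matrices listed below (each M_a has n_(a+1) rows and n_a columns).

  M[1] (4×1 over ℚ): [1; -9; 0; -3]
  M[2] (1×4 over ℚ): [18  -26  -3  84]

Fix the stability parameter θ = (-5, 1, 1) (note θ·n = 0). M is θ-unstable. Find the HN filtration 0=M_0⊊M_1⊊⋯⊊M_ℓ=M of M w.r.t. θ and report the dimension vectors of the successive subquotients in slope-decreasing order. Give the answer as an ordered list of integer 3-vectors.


Via rank(M_{q-1}∘⋯∘M_p): M ≅ I[1,2], I[2,2]^2, I[2,3].
μ_θ-semistable layers: μ^(1)=1; μ^(2)=-5

((0, 4, 1); (1, 0, 0))


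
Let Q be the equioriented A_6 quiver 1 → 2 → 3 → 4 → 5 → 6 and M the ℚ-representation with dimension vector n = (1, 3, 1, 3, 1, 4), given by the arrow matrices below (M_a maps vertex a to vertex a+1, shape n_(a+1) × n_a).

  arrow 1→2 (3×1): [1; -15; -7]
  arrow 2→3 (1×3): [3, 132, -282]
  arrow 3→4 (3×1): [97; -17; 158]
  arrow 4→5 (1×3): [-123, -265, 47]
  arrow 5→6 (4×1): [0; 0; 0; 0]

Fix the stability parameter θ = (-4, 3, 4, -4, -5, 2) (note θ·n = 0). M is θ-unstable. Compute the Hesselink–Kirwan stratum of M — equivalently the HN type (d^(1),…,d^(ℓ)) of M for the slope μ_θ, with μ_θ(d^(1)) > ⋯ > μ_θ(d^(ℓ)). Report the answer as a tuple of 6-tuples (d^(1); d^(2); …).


Barcode: M ≅ I[1,4], I[2,2]^2, I[4,4], I[4,5], I[6,6]^4. HN layers by μ_θ (5 steps, strictly decreasing):
  μ^(1)=3; μ^(2)=2; μ^(3)=1; μ^(4)=-4; μ^(5)=-9/2

((0, 2, 0, 0, 0, 0); (0, 0, 0, 0, 0, 4); (0, 1, 1, 1, 0, 0); (1, 0, 0, 1, 0, 0); (0, 0, 0, 1, 1, 0))


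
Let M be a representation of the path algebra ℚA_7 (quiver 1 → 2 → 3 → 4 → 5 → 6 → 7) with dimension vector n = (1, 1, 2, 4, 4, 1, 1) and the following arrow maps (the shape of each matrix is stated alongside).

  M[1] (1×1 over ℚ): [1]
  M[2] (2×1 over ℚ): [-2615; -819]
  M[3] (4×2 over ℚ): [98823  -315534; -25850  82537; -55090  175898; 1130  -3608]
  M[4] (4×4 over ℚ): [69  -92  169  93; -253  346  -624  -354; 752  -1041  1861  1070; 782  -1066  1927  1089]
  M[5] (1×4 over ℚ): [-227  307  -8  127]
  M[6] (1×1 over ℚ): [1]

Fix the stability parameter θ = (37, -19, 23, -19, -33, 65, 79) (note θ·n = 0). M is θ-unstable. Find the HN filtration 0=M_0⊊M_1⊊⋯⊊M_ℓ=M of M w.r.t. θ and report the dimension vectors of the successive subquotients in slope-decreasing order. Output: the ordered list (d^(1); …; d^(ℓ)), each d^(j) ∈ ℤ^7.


Via rank(M_{q-1}∘⋯∘M_p): M ≅ I[1,7], I[3,5], I[4,4], I[4,5], I[5,5].
μ_θ-semistable layers: μ^(1)=79; μ^(2)=65; μ^(3)=-11/5; μ^(4)=-29/3; μ^(5)=-19; μ^(6)=-26; μ^(7)=-33

((0, 0, 0, 0, 0, 0, 1); (0, 0, 0, 0, 0, 1, 0); (1, 1, 1, 1, 1, 0, 0); (0, 0, 1, 1, 1, 0, 0); (0, 0, 0, 1, 0, 0, 0); (0, 0, 0, 1, 1, 0, 0); (0, 0, 0, 0, 1, 0, 0))


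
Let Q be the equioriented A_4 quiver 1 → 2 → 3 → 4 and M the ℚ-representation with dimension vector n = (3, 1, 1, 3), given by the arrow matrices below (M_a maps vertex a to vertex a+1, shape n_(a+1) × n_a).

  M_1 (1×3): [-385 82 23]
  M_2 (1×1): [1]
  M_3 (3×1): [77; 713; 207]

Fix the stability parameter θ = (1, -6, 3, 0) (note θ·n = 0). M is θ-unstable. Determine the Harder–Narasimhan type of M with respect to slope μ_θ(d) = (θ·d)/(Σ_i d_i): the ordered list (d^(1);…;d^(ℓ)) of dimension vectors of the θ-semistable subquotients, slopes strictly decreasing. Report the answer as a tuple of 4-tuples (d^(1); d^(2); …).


Via rank(M_{q-1}∘⋯∘M_p): M ≅ I[1,1]^2, I[1,4], I[4,4]^2.
μ_θ-semistable layers: μ^(1)=3/2; μ^(2)=1; μ^(3)=0; μ^(4)=-5/2

((0, 0, 1, 1); (2, 0, 0, 0); (0, 0, 0, 2); (1, 1, 0, 0))


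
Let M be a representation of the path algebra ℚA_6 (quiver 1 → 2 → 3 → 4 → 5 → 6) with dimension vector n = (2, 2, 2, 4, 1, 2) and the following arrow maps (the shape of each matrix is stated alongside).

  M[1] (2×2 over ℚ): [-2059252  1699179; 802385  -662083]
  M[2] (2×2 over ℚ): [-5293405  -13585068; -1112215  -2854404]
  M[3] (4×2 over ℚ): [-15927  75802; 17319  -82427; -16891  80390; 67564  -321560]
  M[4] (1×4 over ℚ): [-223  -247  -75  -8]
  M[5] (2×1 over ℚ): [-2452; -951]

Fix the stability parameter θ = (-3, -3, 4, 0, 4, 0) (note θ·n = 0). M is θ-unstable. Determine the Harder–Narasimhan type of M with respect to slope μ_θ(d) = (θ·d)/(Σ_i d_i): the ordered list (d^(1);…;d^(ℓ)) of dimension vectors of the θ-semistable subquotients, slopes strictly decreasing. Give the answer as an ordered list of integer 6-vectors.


Interval decomposition of M: I[1,2], I[1,4], I[3,6], I[4,4]^2, I[6,6].
HN type (ℓ=3): μ^(1)=2; μ^(2)=0; μ^(3)=-3

((0, 0, 2, 2, 1, 1); (0, 0, 0, 2, 0, 1); (2, 2, 0, 0, 0, 0))


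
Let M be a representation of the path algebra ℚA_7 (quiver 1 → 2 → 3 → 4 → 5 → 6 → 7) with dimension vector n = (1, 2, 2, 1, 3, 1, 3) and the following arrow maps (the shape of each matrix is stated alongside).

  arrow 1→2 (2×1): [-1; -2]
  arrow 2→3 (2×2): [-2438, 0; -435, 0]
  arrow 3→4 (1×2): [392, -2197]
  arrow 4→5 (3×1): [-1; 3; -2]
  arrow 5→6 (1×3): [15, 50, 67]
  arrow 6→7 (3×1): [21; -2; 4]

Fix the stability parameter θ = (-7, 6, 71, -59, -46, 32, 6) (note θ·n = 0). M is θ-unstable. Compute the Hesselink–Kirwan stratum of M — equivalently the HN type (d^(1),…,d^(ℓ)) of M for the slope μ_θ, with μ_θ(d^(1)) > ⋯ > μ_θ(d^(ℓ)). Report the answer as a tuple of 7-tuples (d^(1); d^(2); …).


Via rank(M_{q-1}∘⋯∘M_p): M ≅ I[1,7], I[2,2], I[3,3], I[5,5]^2, I[7,7]^2.
μ_θ-semistable layers: μ^(1)=71; μ^(2)=19; μ^(3)=6; μ^(4)=-7; μ^(5)=-46

((0, 0, 1, 0, 0, 0, 0); (0, 0, 0, 0, 0, 1, 1); (0, 1, 0, 0, 0, 0, 2); (1, 1, 1, 1, 1, 0, 0); (0, 0, 0, 0, 2, 0, 0))


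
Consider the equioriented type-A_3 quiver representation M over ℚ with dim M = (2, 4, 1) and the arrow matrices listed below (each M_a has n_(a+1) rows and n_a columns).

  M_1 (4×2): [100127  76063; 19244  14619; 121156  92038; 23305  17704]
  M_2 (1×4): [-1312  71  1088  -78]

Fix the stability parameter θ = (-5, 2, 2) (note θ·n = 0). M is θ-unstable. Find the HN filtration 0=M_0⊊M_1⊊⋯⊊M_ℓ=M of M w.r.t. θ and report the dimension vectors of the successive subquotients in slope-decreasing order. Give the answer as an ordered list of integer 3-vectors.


Via rank(M_{q-1}∘⋯∘M_p): M ≅ I[1,2], I[1,3], I[2,2]^2.
μ_θ-semistable layers: μ^(1)=2; μ^(2)=-5

((0, 4, 1); (2, 0, 0))


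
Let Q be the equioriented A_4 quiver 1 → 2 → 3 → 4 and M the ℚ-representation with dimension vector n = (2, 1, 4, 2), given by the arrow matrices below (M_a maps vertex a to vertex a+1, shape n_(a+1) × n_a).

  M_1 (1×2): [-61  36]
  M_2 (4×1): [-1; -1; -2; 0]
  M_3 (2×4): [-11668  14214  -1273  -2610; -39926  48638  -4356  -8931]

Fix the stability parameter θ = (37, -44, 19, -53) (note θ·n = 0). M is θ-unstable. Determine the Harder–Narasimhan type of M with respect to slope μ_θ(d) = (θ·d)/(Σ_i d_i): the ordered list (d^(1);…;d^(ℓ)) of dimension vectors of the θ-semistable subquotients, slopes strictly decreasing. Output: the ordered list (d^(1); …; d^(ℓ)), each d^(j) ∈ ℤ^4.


Barcode: M ≅ I[1,1], I[1,3], I[3,3], I[3,4]^2. HN layers by μ_θ (4 steps, strictly decreasing):
  μ^(1)=37; μ^(2)=19; μ^(3)=-7/2; μ^(4)=-17

((1, 0, 0, 0); (0, 0, 2, 0); (1, 1, 0, 0); (0, 0, 2, 2))


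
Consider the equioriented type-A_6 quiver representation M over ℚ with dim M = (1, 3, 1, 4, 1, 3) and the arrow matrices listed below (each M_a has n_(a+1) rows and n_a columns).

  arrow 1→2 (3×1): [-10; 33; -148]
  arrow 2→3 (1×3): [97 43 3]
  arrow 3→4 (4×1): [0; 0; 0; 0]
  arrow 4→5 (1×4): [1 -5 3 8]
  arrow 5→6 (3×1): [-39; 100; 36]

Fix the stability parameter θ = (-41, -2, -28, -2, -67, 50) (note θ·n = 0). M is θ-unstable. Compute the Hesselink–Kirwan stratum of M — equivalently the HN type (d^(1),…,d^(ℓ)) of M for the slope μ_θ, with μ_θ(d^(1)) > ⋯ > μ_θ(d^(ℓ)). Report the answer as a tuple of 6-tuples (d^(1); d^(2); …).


Barcode: M ≅ I[1,3], I[2,2]^2, I[4,4]^3, I[4,6], I[6,6]^2. HN layers by μ_θ (5 steps, strictly decreasing):
  μ^(1)=50; μ^(2)=-2; μ^(3)=-15; μ^(4)=-69/2; μ^(5)=-41

((0, 0, 0, 0, 0, 3); (0, 2, 0, 3, 0, 0); (0, 1, 1, 0, 0, 0); (0, 0, 0, 1, 1, 0); (1, 0, 0, 0, 0, 0))


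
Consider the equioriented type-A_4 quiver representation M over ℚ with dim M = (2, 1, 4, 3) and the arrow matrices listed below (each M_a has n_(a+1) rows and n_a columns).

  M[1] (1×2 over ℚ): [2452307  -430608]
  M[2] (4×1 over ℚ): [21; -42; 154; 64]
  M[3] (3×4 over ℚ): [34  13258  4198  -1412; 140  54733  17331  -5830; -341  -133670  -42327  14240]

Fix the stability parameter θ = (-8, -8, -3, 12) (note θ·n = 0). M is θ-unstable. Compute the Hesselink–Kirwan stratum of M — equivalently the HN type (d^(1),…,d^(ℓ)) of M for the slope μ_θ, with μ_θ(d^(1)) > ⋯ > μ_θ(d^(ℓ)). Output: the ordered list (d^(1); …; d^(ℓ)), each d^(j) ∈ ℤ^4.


Barcode: M ≅ I[1,1], I[1,4], I[3,3], I[3,4]^2. HN layers by μ_θ (3 steps, strictly decreasing):
  μ^(1)=12; μ^(2)=-3; μ^(3)=-8

((0, 0, 0, 3); (0, 0, 4, 0); (2, 1, 0, 0))


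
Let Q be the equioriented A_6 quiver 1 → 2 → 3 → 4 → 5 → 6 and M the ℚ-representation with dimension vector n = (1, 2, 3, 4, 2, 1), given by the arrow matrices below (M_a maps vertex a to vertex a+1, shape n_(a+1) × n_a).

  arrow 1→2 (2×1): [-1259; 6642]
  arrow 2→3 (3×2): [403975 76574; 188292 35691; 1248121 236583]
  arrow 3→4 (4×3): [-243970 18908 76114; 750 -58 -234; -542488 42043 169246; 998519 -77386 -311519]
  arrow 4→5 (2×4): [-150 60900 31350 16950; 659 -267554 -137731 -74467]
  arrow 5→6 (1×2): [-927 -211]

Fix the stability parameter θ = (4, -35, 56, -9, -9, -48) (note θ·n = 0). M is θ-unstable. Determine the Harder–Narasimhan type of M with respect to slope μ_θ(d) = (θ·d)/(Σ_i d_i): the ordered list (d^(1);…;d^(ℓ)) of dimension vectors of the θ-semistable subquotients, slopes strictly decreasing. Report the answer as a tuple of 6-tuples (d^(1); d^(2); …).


Interval decomposition of M: I[1,3], I[2,4], I[3,6], I[4,4]^2, I[5,5].
HN type (ℓ=6): μ^(1)=56; μ^(2)=47/2; μ^(3)=-5/2; μ^(4)=-9; μ^(5)=-31/2; μ^(6)=-35

((0, 0, 1, 0, 0, 0); (0, 0, 1, 1, 0, 0); (0, 0, 1, 1, 1, 1); (0, 0, 0, 2, 1, 0); (1, 1, 0, 0, 0, 0); (0, 1, 0, 0, 0, 0))
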